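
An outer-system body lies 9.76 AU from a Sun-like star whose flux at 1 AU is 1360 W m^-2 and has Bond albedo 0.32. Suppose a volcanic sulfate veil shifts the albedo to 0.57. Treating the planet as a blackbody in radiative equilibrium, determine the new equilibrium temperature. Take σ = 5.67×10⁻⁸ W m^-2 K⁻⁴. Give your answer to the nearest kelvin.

72 K

Irradiance scales as 1/d², so S = 1360 W m^-2 × (1/9.76)² = 14.28 W m^-2.
T₂ = [S(1−α₂)/(4σ)]^(1/4) = [14.28·0.43/(4σ)]^(1/4) = 72.13 K.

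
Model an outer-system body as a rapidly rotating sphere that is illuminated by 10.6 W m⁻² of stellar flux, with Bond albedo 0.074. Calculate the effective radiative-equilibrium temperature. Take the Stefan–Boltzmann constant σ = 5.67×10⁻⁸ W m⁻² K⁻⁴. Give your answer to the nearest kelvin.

The planet absorbs (1−α)S over its disc πR² and re-emits over 4πR², so the mean absorbed flux is (1−0.074)·10.60/4 = 2.454 W m⁻².
In equilibrium σT⁴ equals this, so T = 81.11 K.

81 kelvin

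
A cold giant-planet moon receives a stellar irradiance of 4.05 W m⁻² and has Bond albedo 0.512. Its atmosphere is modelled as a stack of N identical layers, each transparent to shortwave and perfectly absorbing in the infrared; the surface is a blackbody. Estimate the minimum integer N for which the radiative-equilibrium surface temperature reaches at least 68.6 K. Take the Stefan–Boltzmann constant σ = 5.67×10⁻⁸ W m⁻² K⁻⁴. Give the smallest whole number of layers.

2

OLR = S(1−α)/4 = 0.4941 W m⁻²; the top layer radiates at T_e = 54.33 K.
Need (N+1)T_e⁴ ≥ T_s⁴, i.e. N+1 ≥ (68.6/54.33)⁴ = 2.541.
So N ≥ 1.541; the smallest integer is N = 2.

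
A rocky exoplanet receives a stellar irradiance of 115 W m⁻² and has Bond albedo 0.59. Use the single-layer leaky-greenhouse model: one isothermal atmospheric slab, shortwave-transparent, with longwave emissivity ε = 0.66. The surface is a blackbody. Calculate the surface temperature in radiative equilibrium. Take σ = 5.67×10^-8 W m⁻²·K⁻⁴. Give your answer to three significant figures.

Effective emission temperature (TOA balance): σT_e⁴ = S(1−α)/4 = 11.79 W m⁻² → T_e = 120.1 K.
For a single slab of emissivity ε, T_s⁴ = 2T_e⁴/(2−ε); thus T_s = 120.1·(1.493)^(1/4) = 132.7 K.

133 K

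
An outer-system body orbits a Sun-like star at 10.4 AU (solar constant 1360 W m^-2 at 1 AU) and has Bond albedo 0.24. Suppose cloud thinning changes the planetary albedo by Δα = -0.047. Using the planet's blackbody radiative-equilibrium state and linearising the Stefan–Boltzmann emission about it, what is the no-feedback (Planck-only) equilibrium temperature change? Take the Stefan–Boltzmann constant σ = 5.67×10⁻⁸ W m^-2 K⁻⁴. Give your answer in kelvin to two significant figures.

By the inverse-square law, S = 1360/10.4² = 12.57 W m^-2.
The baseline emission temperature is T_e = 80.57 K.
The change in absorbed flux is Δ[S(1−α)/4] = −SΔα/4 = 0.1477 W m^-2.
Linearising σT⁴ gives d(σT⁴)/dT = 4σT_e³ = 0.1186 W m^-2 per K.
Hence the no-feedback warming is ΔF/(4σT_e³) = 1.25 K.

1.2 kelvin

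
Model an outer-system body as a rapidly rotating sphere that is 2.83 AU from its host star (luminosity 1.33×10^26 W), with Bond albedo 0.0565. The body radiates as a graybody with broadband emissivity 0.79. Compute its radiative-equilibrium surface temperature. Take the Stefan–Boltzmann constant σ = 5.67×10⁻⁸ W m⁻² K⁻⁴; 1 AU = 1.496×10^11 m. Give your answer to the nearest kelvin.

Orbital distance: d = 2.83 AU = 4.234×10^11 m.
Spreading L over a sphere of radius d: S = 1.33×10^26/(4π·4.23×10^11²) = 59.05 W m⁻².
Absorbed flux (global mean): S(1−α)/4 = 59.05·0.944/4 = 13.93 W m⁻².
Equating to εσT⁴ with ε = 0.79: T = (13.93/0.79σ)^(1/4) = 132.8 K.

133 kelvin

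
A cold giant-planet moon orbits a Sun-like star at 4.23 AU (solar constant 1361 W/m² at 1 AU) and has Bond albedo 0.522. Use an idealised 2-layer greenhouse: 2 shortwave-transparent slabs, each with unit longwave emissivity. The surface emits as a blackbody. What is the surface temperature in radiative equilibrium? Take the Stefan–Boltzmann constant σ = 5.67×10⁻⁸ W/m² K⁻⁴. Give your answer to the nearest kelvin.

148 kelvin

By the inverse-square law, S = 1361/4.23² = 76.06 W/m².
The effective emission temperature is T_e = [S(1−α)/(4σ)]^¼ = 112.5 K.
Layer-by-layer balance gives σT_s⁴ = (N+1)σT_e⁴, so T_s = 3^¼·112.5 = 148.1 K.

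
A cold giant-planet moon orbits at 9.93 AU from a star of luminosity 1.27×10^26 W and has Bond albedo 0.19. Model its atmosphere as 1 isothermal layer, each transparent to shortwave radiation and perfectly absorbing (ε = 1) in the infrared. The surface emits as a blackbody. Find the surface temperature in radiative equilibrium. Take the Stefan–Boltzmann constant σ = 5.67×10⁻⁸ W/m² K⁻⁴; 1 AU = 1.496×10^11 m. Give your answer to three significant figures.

75.6 K

Orbital distance: d = 9.93 AU = 1.486×10^12 m.
Spreading L over a sphere of radius d: S = 1.27×10^26/(4π·1.49×10^12²) = 4.580 W/m².
The effective emission temperature is T_e = [S(1−α)/(4σ)]^¼ = 63.59 K.
For an N-layer opaque stack, T_s⁴ = (N+1)T_e⁴, hence T_s = (2)^(1/4)×63.59 K = 75.63 K.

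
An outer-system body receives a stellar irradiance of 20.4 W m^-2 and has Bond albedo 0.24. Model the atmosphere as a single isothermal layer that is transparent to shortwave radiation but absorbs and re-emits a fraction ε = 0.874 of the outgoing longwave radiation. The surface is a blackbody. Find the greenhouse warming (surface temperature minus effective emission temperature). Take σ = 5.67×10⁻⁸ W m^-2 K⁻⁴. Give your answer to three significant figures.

14.0 K

At the top of the atmosphere, σT_e⁴ = S(1−α)/4 = 3.876 W m^-2, giving T_e = 90.93 K.
For a single slab of emissivity ε, T_s⁴ = 2T_e⁴/(2−ε); thus T_s = 90.93·(1.776)^(1/4) = 105.0 K.
T_s − T_e = 105.0 − 90.93 = 14.04 K.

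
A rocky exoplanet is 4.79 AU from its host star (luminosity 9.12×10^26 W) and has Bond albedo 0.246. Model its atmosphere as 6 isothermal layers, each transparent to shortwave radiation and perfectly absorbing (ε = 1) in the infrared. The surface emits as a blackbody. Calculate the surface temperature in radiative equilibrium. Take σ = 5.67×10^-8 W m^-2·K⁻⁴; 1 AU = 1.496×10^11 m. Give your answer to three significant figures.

239 K

Orbital distance: d = 4.79 AU = 7.166×10^11 m.
Flux at the orbit: S = L/(4πd²) = 9.12×10^26/(4π·(7.17×10^11)²) = 141.3 W m^-2.
The effective emission temperature is T_e = [S(1−α)/(4σ)]^¼ = 147.2 K.
For an N-layer opaque stack, T_s⁴ = (N+1)T_e⁴, hence T_s = (7)^(1/4)×147.2 K = 239.5 K.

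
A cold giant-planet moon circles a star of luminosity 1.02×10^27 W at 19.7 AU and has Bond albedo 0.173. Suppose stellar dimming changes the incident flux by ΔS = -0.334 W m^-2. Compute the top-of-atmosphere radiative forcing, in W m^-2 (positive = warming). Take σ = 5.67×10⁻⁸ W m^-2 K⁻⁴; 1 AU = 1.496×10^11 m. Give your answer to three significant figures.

Orbital distance: d = 19.7 AU = 2.947×10^12 m.
S = L/(4πd²) = 9.345 W m^-2.
ΔF = Δ[S(1−α)]/4 = (1−0.173)·-0.334/4 = -0.06905 W m^-2.

-0.0691 W m^-2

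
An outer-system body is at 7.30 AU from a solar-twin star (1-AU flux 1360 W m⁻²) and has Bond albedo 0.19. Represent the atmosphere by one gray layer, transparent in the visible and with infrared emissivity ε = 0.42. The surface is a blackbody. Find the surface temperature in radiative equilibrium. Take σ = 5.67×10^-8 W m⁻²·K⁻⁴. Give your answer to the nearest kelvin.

104 K

Irradiance scales as 1/d², so S = 1360 W m⁻² × (1/7.30)² = 25.52 W m⁻².
At the top of the atmosphere, σT_e⁴ = S(1−α)/4 = 5.168 W m⁻², giving T_e = 97.71 K.
Surface balance with a leaky layer gives σT_s⁴ = σT_e⁴·2/(2−ε), so T_s = T_e·[2/(2−0.42)]^(1/4) = 103.6 K.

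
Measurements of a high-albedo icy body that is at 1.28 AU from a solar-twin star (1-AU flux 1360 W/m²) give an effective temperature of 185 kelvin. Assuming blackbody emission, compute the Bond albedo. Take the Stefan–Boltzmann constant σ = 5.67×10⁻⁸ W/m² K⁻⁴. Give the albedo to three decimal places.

0.680

Flux at the orbit: S = 1360/(1.28)² = 830.1 W/m².
Energy balance: S(1−α)/4 = σT⁴, so 1−α = 4σT⁴/S.
4σT⁴ = 4·5.67×10⁻⁸·(185)⁴ = 265.7 W/m².
1−α = 265.7/830.1 = 0.3200, so α = 0.6800.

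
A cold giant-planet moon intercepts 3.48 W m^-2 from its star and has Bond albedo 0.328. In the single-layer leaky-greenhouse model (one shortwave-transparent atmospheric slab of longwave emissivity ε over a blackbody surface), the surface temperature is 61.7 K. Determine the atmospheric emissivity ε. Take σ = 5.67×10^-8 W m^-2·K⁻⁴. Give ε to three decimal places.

0.577

TOA balance gives T_e = 56.67 K.
T_s⁴ = T_e⁴·2/(2−ε) → ε = 2 − 2(T_e/T_s)⁴ = 2 − 2·(56.67/61.7)⁴ = 0.5770.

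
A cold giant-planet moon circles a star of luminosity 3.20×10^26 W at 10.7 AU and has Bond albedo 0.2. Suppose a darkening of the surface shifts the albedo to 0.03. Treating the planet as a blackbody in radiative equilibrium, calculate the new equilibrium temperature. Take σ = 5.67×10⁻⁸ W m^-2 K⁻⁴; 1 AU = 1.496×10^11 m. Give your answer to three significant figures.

d = 10.7 × 1.496×10^11 m = 1.601×10^12 m.
Spreading L over a sphere of radius d: S = 3.20×10^26/(4π·1.60×10^12²) = 9.938 W m^-2.
New equilibrium: T₂ = [(1−0.03)·9.938/(4σ)]^(1/4) = 80.74 K.

80.7 K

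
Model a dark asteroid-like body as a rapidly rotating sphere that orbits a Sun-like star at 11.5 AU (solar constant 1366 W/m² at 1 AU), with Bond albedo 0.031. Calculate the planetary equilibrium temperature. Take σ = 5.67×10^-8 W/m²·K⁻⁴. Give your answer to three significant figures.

81.5 K

By the inverse-square law, S = 1366/11.5² = 10.33 W/m².
Averaging over the sphere, the absorbed flux is S(1−α)/4 = 2.502 W/m².
In equilibrium σT⁴ equals this, so T = 81.50 K.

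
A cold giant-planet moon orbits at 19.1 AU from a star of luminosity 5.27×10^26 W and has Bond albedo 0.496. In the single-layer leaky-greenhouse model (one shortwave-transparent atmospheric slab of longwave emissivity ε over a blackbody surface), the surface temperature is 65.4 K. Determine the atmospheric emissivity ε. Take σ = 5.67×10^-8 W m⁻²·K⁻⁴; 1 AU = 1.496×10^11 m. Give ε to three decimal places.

Orbital distance: d = 19.1 AU = 2.857×10^12 m.
Spreading L over a sphere of radius d: S = 5.27×10^26/(4π·2.86×10^12²) = 5.137 W m⁻².
Effective temperature: T_e = [S(1−α)/(4σ)]^(1/4) = 58.13 K.
Inverting T_s⁴ = 2T_e⁴/(2−ε): (T_e/T_s)⁴ = 0.6239, so ε = 2(1 − 0.6239) = 0.7521.

0.752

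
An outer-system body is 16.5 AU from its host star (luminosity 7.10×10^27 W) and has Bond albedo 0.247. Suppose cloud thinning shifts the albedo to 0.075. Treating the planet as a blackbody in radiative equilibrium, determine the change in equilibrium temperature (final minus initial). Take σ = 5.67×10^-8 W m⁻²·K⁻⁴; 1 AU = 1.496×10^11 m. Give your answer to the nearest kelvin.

7 K

d = 16.5 × 1.496×10^11 m = 2.468×10^12 m.
Spreading L over a sphere of radius d: S = 7.10×10^27/(4π·2.47×10^12²) = 92.73 W m⁻².
Initial: T₁ = [S(1−0.247)/(4σ)]^(1/4) = 132.5 K.
With α = 0.075, T₂ = 139.5 K.
ΔT = T₂ − T₁ = 6.991 K.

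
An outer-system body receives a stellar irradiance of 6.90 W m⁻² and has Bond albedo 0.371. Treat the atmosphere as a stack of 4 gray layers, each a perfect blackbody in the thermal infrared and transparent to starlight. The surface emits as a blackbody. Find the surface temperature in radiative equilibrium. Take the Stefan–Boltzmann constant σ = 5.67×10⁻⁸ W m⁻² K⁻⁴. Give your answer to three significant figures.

98.9 K

The effective emission temperature is T_e = [S(1−α)/(4σ)]^¼ = 66.14 K.
With N = 4 opaque layers, T_s = (N+1)^(1/4)·T_e = 5^(1/4)·66.14 = 98.90 K.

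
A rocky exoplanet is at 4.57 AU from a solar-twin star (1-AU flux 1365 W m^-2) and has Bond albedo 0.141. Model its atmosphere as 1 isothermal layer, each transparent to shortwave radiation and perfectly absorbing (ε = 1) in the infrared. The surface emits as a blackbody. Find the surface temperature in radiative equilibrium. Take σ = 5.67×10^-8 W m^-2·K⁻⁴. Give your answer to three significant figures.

149 K

Flux at the orbit: S = 1365/(4.57)² = 65.36 W m^-2.
The effective emission temperature is T_e = [S(1−α)/(4σ)]^¼ = 125.4 K.
With N = 1 opaque layers, T_s = (N+1)^(1/4)·T_e = 2^(1/4)·125.4 = 149.2 K.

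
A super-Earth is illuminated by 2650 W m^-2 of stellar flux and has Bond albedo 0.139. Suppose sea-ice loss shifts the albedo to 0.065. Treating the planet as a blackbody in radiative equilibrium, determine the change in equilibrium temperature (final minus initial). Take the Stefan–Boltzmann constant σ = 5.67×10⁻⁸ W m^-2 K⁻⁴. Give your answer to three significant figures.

With α = 0.139, T₁ = 316.7 K.
Final:   T₂ = [S(1−0.065)/(4σ)]^(1/4) = 323.3 K.
Change: 323.3 − 316.7 = 6.596 K.

6.60 kelvin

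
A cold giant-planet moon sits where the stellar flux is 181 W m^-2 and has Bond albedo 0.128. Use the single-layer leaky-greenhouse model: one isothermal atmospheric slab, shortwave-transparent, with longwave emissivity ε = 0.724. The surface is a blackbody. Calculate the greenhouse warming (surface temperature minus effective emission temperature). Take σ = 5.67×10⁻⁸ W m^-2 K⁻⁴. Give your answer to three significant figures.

19.3 kelvin

The planet radiates to space at T_e = [S(1−α)/(4σ)]^(1/4) = 162.4 K.
For a single slab of emissivity ε, T_s⁴ = 2T_e⁴/(2−ε); thus T_s = 162.4·(1.567)^(1/4) = 181.7 K.
Greenhouse warming: T_s − T_e = 19.31 K.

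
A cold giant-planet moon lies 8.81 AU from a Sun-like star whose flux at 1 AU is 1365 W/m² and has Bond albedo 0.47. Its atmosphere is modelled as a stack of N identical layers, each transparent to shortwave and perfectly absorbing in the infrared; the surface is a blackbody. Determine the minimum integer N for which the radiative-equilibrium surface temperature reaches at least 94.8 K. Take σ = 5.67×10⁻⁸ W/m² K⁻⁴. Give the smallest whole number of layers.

Flux at the orbit: S = 1365/(8.81)² = 17.59 W/m².
Top-of-atmosphere balance: σT_e⁴ = S(1−α)/4 = 2.330 W/m² → T_e = 80.07 K.
Need (N+1)T_e⁴ ≥ T_s⁴, i.e. N+1 ≥ (94.8/80.07)⁴ = 1.965.
So N ≥ 0.965; the smallest integer is N = 1.

1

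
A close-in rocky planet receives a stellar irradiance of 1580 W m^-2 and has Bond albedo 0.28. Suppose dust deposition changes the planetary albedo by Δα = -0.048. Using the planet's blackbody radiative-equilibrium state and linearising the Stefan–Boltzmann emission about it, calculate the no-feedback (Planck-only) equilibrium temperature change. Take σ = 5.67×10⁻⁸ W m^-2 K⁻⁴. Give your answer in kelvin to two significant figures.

4.4 K

Unperturbed T_e = [1580·(1−0.28)/(4σ)]^¼ = 266.1 K.
ΔF = −(S/4)Δα = −(1580/4)×(-0.048) = 18.96 W m^-2.
The Planck feedback parameter is 4σT_e³ = 4.275 W m^-2/K.
So ΔT₀ = 18.96/4.275 = 4.44 K.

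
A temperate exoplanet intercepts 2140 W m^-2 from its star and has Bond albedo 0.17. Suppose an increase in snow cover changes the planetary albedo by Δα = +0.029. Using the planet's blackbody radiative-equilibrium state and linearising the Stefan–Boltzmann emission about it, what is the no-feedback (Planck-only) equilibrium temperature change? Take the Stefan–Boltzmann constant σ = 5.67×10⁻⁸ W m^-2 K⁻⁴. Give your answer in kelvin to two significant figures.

-2.6 kelvin

Unperturbed T_e = [2140·(1−0.17)/(4σ)]^¼ = 297.5 K.
ΔF = −(S/4)Δα = −(2140/4)×(+0.029) = -15.52 W m^-2.
Planck response: λ_P = 4σT_e³ = 4·5.67×10⁻⁸·(297.5)³ = 5.971 W m^-2/K.
Hence the no-feedback warming is ΔF/(4σT_e³) = -2.60 K.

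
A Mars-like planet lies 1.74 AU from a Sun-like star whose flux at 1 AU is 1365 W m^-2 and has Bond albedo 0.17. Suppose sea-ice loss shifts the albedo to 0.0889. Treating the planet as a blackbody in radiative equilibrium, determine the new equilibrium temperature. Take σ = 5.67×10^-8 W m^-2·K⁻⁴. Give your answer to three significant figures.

Irradiance scales as 1/d², so S = 1365 W m^-2 × (1/1.74)² = 450.9 W m^-2.
T₂ = [S(1−α₂)/(4σ)]^(1/4) = [450.9·0.911/(4σ)]^(1/4) = 206.3 K.

206 K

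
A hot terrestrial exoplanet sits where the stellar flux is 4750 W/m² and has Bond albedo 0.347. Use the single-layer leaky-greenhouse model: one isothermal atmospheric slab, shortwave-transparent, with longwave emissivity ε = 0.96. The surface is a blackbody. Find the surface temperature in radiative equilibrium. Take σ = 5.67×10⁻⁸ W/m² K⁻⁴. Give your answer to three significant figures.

The planet radiates to space at T_e = [S(1−α)/(4σ)]^(1/4) = 342.0 K.
The surface balance (absorbed SW + ε·downward IR = σT_s⁴) with T_a⁴ = T_s⁴/2 reduces to T_s = T_e·[2/(2−ε)]^¼ = 402.7 K.

403 K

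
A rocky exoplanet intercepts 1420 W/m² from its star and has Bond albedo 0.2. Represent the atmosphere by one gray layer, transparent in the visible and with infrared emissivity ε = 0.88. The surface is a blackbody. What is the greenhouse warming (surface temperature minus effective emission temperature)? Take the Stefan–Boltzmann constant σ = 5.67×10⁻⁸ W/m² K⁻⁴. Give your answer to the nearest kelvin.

At the top of the atmosphere, σT_e⁴ = S(1−α)/4 = 284.0 W/m², giving T_e = 266.0 K.
Surface balance with a leaky layer gives σT_s⁴ = σT_e⁴·2/(2−ε), so T_s = T_e·[2/(2−0.88)]^(1/4) = 307.5 K.
The atmosphere warms the surface by 41.50 K.

41 kelvin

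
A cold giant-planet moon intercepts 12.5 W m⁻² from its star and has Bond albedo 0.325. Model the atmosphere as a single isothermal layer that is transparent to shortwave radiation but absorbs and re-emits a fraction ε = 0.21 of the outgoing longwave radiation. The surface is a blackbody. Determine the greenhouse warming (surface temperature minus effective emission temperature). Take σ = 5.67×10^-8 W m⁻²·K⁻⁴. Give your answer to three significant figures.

Effective emission temperature (TOA balance): σT_e⁴ = S(1−α)/4 = 2.109 W m⁻² → T_e = 78.10 K.
The surface balance (absorbed SW + ε·downward IR = σT_s⁴) with T_a⁴ = T_s⁴/2 reduces to T_s = T_e·[2/(2−ε)]^¼ = 80.29 K.
T_s − T_e = 80.29 − 78.10 = 2.196 K.

2.20 kelvin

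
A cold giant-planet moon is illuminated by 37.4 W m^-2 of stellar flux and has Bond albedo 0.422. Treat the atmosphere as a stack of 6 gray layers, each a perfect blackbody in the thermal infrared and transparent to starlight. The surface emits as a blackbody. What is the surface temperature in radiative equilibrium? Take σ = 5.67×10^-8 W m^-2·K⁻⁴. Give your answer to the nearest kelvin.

161 K

The effective emission temperature is T_e = [S(1−α)/(4σ)]^¼ = 98.81 K.
With N = 6 opaque layers, T_s = (N+1)^(1/4)·T_e = 7^(1/4)·98.81 = 160.7 K.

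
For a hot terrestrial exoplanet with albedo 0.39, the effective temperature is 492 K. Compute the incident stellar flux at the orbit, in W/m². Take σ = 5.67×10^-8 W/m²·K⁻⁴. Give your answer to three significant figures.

21800 W/m²

Invert the energy balance for S: S = 4σT⁴/(1−α).
σT⁴ = 5.67×10⁻⁸·(492)⁴ = 3322 W/m².
S = 4·3322/0.61 = 21790 W/m².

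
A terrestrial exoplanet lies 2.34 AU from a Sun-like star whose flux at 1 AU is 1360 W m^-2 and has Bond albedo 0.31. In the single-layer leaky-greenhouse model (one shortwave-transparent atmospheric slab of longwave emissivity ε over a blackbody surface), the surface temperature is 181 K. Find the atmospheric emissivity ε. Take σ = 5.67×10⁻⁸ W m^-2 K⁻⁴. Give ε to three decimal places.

By the inverse-square law, S = 1360/2.34² = 248.4 W m^-2.
First, T_e = [248.4·(1−0.31)/(4σ)]^(1/4) = 165.8 K.
Inverting T_s⁴ = 2T_e⁴/(2−ε): (T_e/T_s)⁴ = 0.7040, so ε = 2(1 − 0.7040) = 0.5919.

0.592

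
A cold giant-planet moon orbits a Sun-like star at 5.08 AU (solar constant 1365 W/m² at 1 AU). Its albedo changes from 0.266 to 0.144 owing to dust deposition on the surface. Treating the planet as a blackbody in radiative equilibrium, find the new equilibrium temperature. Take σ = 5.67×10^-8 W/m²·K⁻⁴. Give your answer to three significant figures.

119 K

Irradiance scales as 1/d², so S = 1365 W/m² × (1/5.08)² = 52.89 W/m².
With the new albedo, S(1−α₂)/4 = 11.32 W/m², so T₂ = 118.9 K.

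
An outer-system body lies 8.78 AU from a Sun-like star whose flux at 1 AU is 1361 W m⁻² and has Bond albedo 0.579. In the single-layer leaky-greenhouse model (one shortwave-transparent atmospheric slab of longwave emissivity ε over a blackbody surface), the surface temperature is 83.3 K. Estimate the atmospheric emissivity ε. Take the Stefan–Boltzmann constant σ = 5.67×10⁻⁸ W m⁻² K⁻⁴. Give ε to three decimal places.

0.639

Irradiance scales as 1/d², so S = 1361 W m⁻² × (1/8.78)² = 17.66 W m⁻².
TOA balance gives T_e = 75.66 K.
Since (2−ε)/2 = (T_e/T_s)⁴ = 0.6807, ε = 0.6387.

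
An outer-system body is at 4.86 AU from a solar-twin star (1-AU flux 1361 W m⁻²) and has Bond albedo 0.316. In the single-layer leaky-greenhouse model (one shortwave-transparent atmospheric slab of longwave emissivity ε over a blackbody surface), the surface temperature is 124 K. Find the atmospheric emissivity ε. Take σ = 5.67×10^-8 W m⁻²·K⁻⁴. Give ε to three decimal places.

0.530

By the inverse-square law, S = 1361/4.86² = 57.62 W m⁻².
TOA balance gives T_e = 114.8 K.
Inverting T_s⁴ = 2T_e⁴/(2−ε): (T_e/T_s)⁴ = 0.7350, so ε = 2(1 − 0.7350) = 0.5299.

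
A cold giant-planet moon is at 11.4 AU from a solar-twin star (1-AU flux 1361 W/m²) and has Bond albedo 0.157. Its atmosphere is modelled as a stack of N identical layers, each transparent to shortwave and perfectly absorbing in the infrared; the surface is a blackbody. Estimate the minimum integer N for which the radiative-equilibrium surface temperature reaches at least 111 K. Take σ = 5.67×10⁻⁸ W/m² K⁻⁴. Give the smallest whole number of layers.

Flux at the orbit: S = 1361/(11.4)² = 10.47 W/m².
Top-of-atmosphere balance: σT_e⁴ = S(1−α)/4 = 2.207 W/m² → T_e = 78.99 K.
Need (N+1)T_e⁴ ≥ T_s⁴, i.e. N+1 ≥ (111/78.99)⁴ = 3.900.
The minimum whole number is N = 3.

3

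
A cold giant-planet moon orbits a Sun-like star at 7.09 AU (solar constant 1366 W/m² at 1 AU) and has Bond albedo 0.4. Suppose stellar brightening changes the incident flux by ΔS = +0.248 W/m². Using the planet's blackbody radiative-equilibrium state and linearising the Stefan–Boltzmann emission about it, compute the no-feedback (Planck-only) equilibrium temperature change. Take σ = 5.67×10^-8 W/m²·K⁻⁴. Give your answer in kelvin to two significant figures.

0.21 K

Irradiance scales as 1/d², so S = 1366 W/m² × (1/7.09)² = 27.17 W/m².
Unperturbed T_e = [27.17·(1−0.4)/(4σ)]^¼ = 92.08 K.
Only a fraction (1−α) is absorbed and it's spread over 4πR², so ΔF = (1−α)ΔS/4 = 0.03720 W/m².
Linearising σT⁴ gives d(σT⁴)/dT = 4σT_e³ = 0.1771 W/m² per K.
ΔT₀ = ΔF/λ_P = 0.03720/0.1771 = 0.210 K.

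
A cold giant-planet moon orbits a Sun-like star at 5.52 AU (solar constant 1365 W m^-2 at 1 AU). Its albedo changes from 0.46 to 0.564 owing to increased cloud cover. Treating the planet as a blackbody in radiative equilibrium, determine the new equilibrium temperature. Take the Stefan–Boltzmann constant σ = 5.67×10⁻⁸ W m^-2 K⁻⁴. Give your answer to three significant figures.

96.3 kelvin

By the inverse-square law, S = 1365/5.52² = 44.80 W m^-2.
With the new albedo, S(1−α₂)/4 = 4.883 W m^-2, so T₂ = 96.33 K.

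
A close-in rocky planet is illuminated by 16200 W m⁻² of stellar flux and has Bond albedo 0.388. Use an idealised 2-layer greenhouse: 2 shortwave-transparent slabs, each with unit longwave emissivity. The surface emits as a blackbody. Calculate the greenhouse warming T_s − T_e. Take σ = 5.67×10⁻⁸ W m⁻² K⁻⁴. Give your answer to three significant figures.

145 K

The effective emission temperature is T_e = [S(1−α)/(4σ)]^¼ = 457.3 K.
Surface: T_s = (3)^¼·T_e = 601.8 K.
So the greenhouse effect raises the surface by 601.8 − 457.3 = 144.5 K.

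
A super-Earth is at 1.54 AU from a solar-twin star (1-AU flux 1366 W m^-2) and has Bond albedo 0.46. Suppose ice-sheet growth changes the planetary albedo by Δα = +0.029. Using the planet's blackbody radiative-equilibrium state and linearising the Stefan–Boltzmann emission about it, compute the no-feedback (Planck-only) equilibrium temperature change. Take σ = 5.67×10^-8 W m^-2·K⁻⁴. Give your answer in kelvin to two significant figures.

-2.6 K

Irradiance scales as 1/d², so S = 1366 W m^-2 × (1/1.54)² = 576.0 W m^-2.
The baseline emission temperature is T_e = 192.4 K.
TOA radiative forcing: ΔF = −S·Δα/4 = −576.0·(+0.029)/4 = -4.176 W m^-2.
Planck response: λ_P = 4σT_e³ = 4·5.67×10⁻⁸·(192.4)³ = 1.616 W m^-2/K.
So ΔT₀ = -4.176/1.616 = -2.58 K.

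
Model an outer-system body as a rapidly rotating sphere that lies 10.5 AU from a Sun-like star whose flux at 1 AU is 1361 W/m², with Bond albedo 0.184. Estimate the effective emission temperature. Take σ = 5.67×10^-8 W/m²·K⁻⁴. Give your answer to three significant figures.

81.6 K

Flux at the orbit: S = 1361/(10.5)² = 12.34 W/m².
The planet absorbs (1−α)S over its disc πR² and re-emits over 4πR², so the mean absorbed flux is (1−0.184)·12.34/4 = 2.518 W/m².
In equilibrium σT⁴ equals this, so T = 81.64 K.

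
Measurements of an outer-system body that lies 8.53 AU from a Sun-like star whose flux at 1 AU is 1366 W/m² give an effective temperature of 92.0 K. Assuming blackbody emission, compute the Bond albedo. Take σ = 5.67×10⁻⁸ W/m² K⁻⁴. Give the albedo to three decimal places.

By the inverse-square law, S = 1366/8.53² = 18.77 W/m².
Energy balance: S(1−α)/4 = σT⁴, so 1−α = 4σT⁴/S.
4σT⁴ = 4·5.67×10⁻⁸·(92.0)⁴ = 16.25 W/m².
1−α = 16.25/18.77 = 0.8654, so α = 0.1346.

0.135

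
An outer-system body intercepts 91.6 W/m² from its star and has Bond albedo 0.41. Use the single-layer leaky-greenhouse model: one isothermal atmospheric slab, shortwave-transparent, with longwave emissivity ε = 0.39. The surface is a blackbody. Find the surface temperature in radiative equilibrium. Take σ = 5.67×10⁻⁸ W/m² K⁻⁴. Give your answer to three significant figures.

Effective emission temperature (TOA balance): σT_e⁴ = S(1−α)/4 = 13.51 W/m² → T_e = 124.2 K.
The surface balance (absorbed SW + ε·downward IR = σT_s⁴) with T_a⁴ = T_s⁴/2 reduces to T_s = T_e·[2/(2−ε)]^¼ = 131.2 K.

131 K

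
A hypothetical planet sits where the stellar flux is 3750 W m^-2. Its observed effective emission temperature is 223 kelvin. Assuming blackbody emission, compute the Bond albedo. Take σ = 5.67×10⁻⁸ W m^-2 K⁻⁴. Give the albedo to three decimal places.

Rearranging the radiative balance, α = 1 − 4σT⁴/S.
4σT⁴ = 4·5.67×10⁻⁸·(223)⁴ = 560.9 W m^-2.
Hence α = 1 − 560.9/3750 = 0.8504.

0.850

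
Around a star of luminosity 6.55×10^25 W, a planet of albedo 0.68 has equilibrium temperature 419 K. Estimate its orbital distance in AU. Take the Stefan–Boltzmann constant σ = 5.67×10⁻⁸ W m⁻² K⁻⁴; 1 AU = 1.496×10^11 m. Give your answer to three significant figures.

0.103 AU

The flux needed for this T is 4σT⁴/(1−0.68) = 21840 W m⁻².
From L = 4πd²S, d = √(6.55×10^25/(4π·21840)) = 1.545×10^10 m = 0.1033 AU.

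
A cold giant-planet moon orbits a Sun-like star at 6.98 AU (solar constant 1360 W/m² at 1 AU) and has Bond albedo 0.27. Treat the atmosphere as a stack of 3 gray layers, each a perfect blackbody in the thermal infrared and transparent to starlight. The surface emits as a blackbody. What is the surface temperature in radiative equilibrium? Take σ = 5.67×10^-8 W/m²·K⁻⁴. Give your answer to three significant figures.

By the inverse-square law, S = 1360/6.98² = 27.91 W/m².
OLR = S(1−α)/4 = 5.094 W/m²; the top layer radiates at T_e = 97.36 K.
For an N-layer opaque stack, T_s⁴ = (N+1)T_e⁴, hence T_s = (4)^(1/4)×97.36 K = 137.7 K.

138 K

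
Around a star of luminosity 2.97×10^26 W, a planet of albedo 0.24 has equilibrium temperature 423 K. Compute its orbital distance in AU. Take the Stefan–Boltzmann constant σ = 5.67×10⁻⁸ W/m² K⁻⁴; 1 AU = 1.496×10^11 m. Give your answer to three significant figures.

The flux needed for this T is 4σT⁴/(1−0.24) = 9554 W/m².
From L = 4πd²S, d = √(2.97×10^26/(4π·9554)) = 4.974×10^10 m = 0.3325 AU.

0.332 AU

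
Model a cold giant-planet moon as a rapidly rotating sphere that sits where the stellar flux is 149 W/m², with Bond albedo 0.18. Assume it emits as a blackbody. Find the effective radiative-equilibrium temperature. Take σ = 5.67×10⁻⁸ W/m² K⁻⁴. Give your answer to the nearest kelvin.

152 K

Absorbed flux (global mean): S(1−α)/4 = 149.0·0.82/4 = 30.55 W/m².
Set σT⁴ = 30.55 → T = (30.55/σ)^(1/4) = 152.3 K.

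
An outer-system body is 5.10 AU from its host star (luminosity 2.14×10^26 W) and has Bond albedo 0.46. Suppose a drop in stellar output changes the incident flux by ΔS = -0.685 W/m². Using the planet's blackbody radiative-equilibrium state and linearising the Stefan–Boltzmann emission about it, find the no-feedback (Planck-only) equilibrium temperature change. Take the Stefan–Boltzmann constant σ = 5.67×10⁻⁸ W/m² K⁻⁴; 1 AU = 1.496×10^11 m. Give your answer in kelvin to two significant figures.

Orbital distance: d = 5.10 AU = 7.630×10^11 m.
Spreading L over a sphere of radius d: S = 2.14×10^26/(4π·7.63×10^11²) = 29.26 W/m².
Reference equilibrium: T_e = [S(1−α)/(4σ)]^(1/4) = 91.36 K.
TOA radiative forcing: ΔF = (1−α)ΔS/4 = 0.54·(-0.685)/4 = -0.09248 W/m².
The Planck feedback parameter is 4σT_e³ = 0.1729 W/m²/K.
ΔT₀ = ΔF/λ_P = -0.09248/0.1729 = -0.535 K.

-0.53 K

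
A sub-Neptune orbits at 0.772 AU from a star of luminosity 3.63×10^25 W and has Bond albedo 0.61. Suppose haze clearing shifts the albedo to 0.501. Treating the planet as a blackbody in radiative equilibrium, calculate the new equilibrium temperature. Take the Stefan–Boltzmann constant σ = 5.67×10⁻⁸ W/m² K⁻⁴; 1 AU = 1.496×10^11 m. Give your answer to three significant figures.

d = 0.772 × 1.496×10^11 m = 1.155×10^11 m.
Spreading L over a sphere of radius d: S = 3.63×10^25/(4π·1.15×10^11²) = 216.6 W/m².
New equilibrium: T₂ = [(1−0.501)·216.6/(4σ)]^(1/4) = 147.7 K.

148 kelvin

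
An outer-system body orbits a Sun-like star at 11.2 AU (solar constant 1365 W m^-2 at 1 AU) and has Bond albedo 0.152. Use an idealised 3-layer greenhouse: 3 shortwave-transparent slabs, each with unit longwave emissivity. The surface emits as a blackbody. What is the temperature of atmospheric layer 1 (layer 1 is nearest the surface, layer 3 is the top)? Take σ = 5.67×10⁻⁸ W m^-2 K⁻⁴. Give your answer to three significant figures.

By the inverse-square law, S = 1365/11.2² = 10.88 W m^-2.
Top-of-atmosphere balance: σT_e⁴ = S(1−α)/4 = 2.307 W m^-2 → T_e = 79.87 K.
In the N-layer model, layer k (counted from the surface) has T_k = (N+1−k)^(1/4)·T_e.
T_1 = (3)^(1/4)·79.87 = 105.1 K.

105 kelvin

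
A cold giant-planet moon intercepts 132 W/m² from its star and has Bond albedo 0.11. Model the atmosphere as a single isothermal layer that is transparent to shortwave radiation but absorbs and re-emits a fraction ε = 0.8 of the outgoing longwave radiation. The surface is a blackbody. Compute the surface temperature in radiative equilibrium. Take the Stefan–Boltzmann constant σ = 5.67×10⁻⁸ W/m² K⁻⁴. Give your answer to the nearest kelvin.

At the top of the atmosphere, σT_e⁴ = S(1−α)/4 = 29.37 W/m², giving T_e = 150.9 K.
Surface balance with a leaky layer gives σT_s⁴ = σT_e⁴·2/(2−ε), so T_s = T_e·[2/(2−0.8)]^(1/4) = 171.4 K.

171 kelvin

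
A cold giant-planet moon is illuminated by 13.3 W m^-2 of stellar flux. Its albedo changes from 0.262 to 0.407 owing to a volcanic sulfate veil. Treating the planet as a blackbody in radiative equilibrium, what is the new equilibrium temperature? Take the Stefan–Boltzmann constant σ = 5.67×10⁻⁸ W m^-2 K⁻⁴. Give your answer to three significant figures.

76.8 K

With the new albedo, S(1−α₂)/4 = 1.972 W m^-2, so T₂ = 76.79 K.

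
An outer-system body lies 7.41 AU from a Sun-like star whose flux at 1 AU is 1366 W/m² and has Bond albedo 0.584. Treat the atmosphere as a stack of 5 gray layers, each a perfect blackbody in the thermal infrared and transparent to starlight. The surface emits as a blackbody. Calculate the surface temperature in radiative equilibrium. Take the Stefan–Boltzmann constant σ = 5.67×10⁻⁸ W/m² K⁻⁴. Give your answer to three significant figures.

129 K

By the inverse-square law, S = 1366/7.41² = 24.88 W/m².
OLR = S(1−α)/4 = 2.587 W/m²; the top layer radiates at T_e = 82.19 K.
Layer-by-layer balance gives σT_s⁴ = (N+1)σT_e⁴, so T_s = 6^¼·82.19 = 128.6 K.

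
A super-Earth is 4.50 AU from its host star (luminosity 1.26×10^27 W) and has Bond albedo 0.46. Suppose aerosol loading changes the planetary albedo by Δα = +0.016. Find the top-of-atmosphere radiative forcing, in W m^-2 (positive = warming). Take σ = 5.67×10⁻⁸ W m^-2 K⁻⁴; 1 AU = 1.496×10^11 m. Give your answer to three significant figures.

Orbital distance: d = 4.50 AU = 6.732×10^11 m.
Flux at the orbit: S = L/(4πd²) = 1.26×10^27/(4π·(6.73×10^11)²) = 221.2 W m^-2.
TOA radiative forcing: ΔF = −S·Δα/4 = −221.2·(+0.016)/4 = -0.8850 W m^-2.

-0.885 W m^-2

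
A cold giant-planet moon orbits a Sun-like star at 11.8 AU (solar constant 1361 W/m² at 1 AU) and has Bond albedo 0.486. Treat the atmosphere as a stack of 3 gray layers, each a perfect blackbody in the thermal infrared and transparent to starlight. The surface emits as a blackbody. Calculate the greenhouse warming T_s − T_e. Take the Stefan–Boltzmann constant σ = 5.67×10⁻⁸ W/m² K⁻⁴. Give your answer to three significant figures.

28.4 kelvin

Irradiance scales as 1/d², so S = 1361 W/m² × (1/11.8)² = 9.774 W/m².
Top-of-atmosphere balance: σT_e⁴ = S(1−α)/4 = 1.256 W/m² → T_e = 68.60 K.
Surface: T_s = (4)^¼·T_e = 97.02 K.
So the greenhouse effect raises the surface by 97.02 − 68.60 = 28.42 K.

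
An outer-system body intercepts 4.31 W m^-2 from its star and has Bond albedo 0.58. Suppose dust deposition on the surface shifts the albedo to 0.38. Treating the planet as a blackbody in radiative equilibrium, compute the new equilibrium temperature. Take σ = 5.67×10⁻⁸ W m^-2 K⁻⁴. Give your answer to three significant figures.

58.6 K

With the new albedo, S(1−α₂)/4 = 0.6680 W m^-2, so T₂ = 58.59 K.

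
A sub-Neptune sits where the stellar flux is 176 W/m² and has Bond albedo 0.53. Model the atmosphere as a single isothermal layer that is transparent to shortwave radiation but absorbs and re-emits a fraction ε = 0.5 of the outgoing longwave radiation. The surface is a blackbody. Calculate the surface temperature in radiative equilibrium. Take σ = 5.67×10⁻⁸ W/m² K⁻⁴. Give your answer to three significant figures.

Effective emission temperature (TOA balance): σT_e⁴ = S(1−α)/4 = 20.68 W/m² → T_e = 138.2 K.
The surface balance (absorbed SW + ε·downward IR = σT_s⁴) with T_a⁴ = T_s⁴/2 reduces to T_s = T_e·[2/(2−ε)]^¼ = 148.5 K.

149 K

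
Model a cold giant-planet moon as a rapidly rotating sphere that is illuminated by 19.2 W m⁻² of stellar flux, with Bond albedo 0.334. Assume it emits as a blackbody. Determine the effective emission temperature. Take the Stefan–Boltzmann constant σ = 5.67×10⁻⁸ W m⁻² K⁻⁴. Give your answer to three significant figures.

86.7 K

The planet absorbs (1−α)S over its disc πR² and re-emits over 4πR², so the mean absorbed flux is (1−0.334)·19.20/4 = 3.197 W m⁻².
In equilibrium σT⁴ equals this, so T = 86.65 K.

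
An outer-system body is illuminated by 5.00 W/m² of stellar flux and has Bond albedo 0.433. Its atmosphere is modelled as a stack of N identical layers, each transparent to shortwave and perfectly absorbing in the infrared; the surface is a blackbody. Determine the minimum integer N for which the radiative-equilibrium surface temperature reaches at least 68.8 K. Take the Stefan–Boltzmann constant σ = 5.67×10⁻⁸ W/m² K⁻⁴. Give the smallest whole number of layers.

The effective emission temperature is T_e = [S(1−α)/(4σ)]^¼ = 59.46 K.
Since T_s⁴ = (N+1)T_e⁴, we need N ≥ (T_s/T_e)⁴ − 1 = 0.792.
So N ≥ 0.792; the smallest integer is N = 1.

1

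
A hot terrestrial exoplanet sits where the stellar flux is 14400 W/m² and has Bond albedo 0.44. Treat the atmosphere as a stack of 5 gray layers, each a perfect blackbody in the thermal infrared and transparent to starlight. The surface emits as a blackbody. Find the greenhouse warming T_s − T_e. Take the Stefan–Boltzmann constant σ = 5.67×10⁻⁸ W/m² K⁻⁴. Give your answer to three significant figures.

245 K

OLR = S(1−α)/4 = 2016 W/m²; the top layer radiates at T_e = 434.2 K.
T_s = (N+1)^(1/4)·T_e = 679.6 K.
So the greenhouse effect raises the surface by 679.6 − 434.2 = 245.4 K.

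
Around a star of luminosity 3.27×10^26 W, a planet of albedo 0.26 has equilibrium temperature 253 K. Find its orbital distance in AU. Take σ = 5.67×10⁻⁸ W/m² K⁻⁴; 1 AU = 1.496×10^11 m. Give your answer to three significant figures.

The flux needed for this T is 4σT⁴/(1−0.26) = 1256 W/m².
S = L/(4πd²) → d = √(L/4πS) = √(3.27×10^26/(4π·1256)) = 1.440×10^11 m = 0.9623 AU.

0.962 AU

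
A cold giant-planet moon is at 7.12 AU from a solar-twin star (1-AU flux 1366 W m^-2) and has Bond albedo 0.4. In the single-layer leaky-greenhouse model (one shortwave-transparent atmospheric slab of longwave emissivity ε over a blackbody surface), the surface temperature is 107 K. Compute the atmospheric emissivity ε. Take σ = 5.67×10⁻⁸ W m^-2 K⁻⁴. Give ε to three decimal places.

Flux at the orbit: S = 1366/(7.12)² = 26.95 W m^-2.
TOA balance gives T_e = 91.89 K.
Since (2−ε)/2 = (T_e/T_s)⁴ = 0.5438, ε = 0.9123.

0.912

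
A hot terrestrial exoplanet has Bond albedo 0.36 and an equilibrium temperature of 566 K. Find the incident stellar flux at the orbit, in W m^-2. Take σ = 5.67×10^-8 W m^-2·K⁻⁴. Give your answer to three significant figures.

From S(1−α)/4 = σT⁴: S = 4σT⁴/(1−α).
The emitted flux is σT⁴ = 5819 W m^-2.
So S = 4×5819/(1−0.36) = 36370 W m^-2.

36400 W m^-2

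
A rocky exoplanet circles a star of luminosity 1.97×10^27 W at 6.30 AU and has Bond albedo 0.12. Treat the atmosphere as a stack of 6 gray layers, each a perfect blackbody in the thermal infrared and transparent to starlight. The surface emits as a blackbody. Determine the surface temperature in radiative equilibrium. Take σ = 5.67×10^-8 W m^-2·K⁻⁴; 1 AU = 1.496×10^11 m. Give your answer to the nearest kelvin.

263 kelvin

Orbital distance: d = 6.30 AU = 9.425×10^11 m.
Flux at the orbit: S = L/(4πd²) = 1.97×10^27/(4π·(9.42×10^11)²) = 176.5 W m^-2.
OLR = S(1−α)/4 = 38.83 W m^-2; the top layer radiates at T_e = 161.8 K.
Layer-by-layer balance gives σT_s⁴ = (N+1)σT_e⁴, so T_s = 7^¼·161.8 = 263.1 K.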